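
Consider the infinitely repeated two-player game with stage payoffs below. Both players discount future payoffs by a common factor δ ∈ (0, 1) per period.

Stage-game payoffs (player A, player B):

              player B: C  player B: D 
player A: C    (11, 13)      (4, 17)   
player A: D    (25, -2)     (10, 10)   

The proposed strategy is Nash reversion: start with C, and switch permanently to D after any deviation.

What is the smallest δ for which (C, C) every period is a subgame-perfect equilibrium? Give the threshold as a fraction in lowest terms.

14/15

For player A: deviation gain 25−11 = 14, per-period punishment loss 11−10 = 1. IC gives δ ≥ 14/15.
For player B: gain 4, loss 3 per period, so δ ≥ 4/7.
The tighter constraint is player A's, so cooperation needs δ ≥ 14/15.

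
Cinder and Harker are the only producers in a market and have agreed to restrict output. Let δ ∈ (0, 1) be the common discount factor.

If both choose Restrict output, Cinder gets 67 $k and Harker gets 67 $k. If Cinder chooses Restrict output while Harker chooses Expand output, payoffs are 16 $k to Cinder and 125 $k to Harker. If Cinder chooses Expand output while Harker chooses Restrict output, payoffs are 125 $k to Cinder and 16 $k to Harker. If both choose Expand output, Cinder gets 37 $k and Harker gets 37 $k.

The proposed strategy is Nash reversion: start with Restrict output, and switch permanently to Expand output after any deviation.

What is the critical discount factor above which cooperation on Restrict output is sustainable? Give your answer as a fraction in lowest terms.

29/44

Under grim trigger the critical discount factor is (T−C)/(T−P) with T = 125, C = 67, P = 37.
δ* = (125−67)/(125−37) = 58/88 = 29/44.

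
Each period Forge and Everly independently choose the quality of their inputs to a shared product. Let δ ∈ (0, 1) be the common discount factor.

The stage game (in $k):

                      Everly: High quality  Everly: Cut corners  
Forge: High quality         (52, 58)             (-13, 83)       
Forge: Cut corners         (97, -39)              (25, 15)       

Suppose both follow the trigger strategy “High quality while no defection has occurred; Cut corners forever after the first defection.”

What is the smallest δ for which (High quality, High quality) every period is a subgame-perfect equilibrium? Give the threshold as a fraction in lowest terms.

5/8

Forge: cooperation gives 52 each period; deviation gives 97 once then 25 forever.
  52/(1−δ) ≥ 97 + 25δ/(1−δ) ⇒ δ ≥ 45/72 = 5/8.
Everly: cooperation gives 58 each period; deviation gives 83 once then 15 forever.
  δ ≥ 25/68.
Both must hold, so the binding constraint is Forge's: δ ≥ 5/8.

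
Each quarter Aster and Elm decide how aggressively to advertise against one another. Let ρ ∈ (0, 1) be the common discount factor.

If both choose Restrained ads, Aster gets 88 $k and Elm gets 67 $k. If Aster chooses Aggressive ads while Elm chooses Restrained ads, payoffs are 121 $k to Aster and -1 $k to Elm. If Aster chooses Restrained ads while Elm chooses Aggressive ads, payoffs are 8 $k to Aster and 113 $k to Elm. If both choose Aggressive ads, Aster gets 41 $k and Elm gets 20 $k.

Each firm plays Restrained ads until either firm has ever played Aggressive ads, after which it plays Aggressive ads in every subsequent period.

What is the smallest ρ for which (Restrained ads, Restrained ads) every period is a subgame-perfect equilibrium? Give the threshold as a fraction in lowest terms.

46/93

Aster's threshold: (121−88)/(121−41) = 33/80.
Elm's threshold: (113−67)/(113−20) = 46/93.
33/80 < 46/93, so Elm binds and ρ* = 46/93.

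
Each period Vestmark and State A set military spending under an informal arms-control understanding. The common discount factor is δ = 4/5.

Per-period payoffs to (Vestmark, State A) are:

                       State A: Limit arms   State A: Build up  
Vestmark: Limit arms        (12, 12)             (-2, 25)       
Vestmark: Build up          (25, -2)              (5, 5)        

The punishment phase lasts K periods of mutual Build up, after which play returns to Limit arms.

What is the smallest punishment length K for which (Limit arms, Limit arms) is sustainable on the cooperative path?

Need Σ_{k=1}^{K} δ^k ≥ (25−12)/(12−5) = 1.8571 at δ = 4/5.
At K = 2 the sum is 1.4400 < 1.8571; at K = 3 it is 1.9520 ≥ 1.8571.
So the minimum punishment length is K = 3.

3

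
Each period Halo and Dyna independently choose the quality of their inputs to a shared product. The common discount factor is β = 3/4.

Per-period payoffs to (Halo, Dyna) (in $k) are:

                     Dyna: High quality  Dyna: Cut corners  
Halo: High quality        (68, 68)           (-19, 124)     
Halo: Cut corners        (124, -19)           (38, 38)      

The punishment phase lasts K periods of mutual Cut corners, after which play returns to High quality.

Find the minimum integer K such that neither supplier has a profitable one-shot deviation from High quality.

No profitable deviation requires (68−38)(β+…+β^K) ≥ 124−68, i.e. β+…+β^K ≥ 28/15 ≈ 1.8667.
With β = 3/4, the partial sums are K=1: 0.7500, K=2: 1.3125, K=3: 1.7344, K=4: 2.0508.
K = 4 is the first length at which the sum reaches 1.8667.

4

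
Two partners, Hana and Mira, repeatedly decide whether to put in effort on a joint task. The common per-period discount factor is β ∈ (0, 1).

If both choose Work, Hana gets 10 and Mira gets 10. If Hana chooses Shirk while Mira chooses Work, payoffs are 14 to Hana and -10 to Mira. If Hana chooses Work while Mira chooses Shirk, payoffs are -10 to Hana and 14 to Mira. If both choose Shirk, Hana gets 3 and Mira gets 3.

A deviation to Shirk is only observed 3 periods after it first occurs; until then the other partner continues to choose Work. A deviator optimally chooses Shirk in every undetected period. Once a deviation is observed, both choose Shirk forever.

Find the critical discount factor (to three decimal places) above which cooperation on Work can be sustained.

0.714

A deviator earns 14 for 3 periods, then 3 forever; cooperating earns 10 forever. Multiplying the IC by (1−β):
10 ≥ 14(1−β^3) + 3β^3, so 11·β^3 ≥ 4 and β^3 ≥ 4/11.
β ≥ (4/11)^(1/3) ≈ 0.714.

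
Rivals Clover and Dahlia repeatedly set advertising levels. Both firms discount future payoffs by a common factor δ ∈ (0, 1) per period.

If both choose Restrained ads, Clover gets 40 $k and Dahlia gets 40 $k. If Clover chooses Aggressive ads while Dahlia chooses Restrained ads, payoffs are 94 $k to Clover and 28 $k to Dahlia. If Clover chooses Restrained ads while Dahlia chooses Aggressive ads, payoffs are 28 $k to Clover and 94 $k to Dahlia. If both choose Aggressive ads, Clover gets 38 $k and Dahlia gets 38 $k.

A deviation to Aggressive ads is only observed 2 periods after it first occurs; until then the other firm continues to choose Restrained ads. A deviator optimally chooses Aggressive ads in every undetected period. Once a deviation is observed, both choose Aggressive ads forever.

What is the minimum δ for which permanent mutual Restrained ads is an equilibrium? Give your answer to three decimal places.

Deviating for the 2 undetected periods gains 94−40 = 54 per period over cooperation, then loses 40−38 = 2 per period forever once punishment starts.
Gain: 54(1 + δ + … + δ^1); loss: 2·δ^2/(1−δ).
No profitable deviation ⇔ 54(1−δ^2) ≤ 2·δ^2, i.e. δ^2 ≥ 54/(54+2) = 27/28.
Hence δ ≥ (27/28)^(1/2) ≈ 0.982.

0.982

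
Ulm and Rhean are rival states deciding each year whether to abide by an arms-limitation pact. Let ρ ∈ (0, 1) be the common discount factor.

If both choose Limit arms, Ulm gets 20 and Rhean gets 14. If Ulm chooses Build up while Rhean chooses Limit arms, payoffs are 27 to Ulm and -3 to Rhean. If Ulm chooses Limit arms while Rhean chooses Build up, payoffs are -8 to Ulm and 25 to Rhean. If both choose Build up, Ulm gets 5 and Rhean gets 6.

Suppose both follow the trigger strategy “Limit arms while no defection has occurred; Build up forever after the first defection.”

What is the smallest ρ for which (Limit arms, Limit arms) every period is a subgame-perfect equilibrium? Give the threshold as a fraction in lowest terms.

11/19

Ulm: cooperation gives 20 each period; deviation gives 27 once then 5 forever.
  20/(1−ρ) ≥ 27 + 5ρ/(1−ρ) ⇒ ρ ≥ 7/22.
Rhean: cooperation gives 14 each period; deviation gives 25 once then 6 forever.
  ρ ≥ 11/19.
Both must hold, so the binding constraint is Rhean's: ρ ≥ 11/19.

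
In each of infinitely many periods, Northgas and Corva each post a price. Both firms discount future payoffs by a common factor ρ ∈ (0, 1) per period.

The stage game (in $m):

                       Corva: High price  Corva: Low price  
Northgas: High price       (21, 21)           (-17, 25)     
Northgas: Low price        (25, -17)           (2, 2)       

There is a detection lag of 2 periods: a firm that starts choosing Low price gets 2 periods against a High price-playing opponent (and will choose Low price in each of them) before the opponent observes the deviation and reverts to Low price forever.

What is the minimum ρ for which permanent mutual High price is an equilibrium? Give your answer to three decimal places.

0.417

The best deviation is to choose Low price for all 2 undetected periods, earning 25 each, then 2 forever once detected.
Deviation value: 25(1−ρ^2)/(1−ρ) + 2ρ^2/(1−ρ); cooperation value: 21/(1−ρ).
IC: 21 ≥ 25(1−ρ^2) + 2ρ^2 = 25 − 23ρ^2.
So ρ^2 ≥ 4/23, giving ρ ≥ (4/23)^(1/2) ≈ 0.417.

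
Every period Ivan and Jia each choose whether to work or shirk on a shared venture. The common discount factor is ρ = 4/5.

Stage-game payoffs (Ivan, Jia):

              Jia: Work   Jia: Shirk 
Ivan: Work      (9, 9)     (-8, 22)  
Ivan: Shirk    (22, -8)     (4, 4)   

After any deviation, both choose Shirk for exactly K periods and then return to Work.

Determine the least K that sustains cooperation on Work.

No profitable deviation requires (9−4)(ρ+…+ρ^K) ≥ 22−9, i.e. ρ+…+ρ^K ≥ 13/5 ≈ 2.6000.
With ρ = 4/5, the partial sums are K=1: 0.8000, K=2: 1.4400, K=3: 1.9520, K=4: 2.3616, K=5: 2.6893.
K = 5 is the first length at which the sum reaches 2.6000.

5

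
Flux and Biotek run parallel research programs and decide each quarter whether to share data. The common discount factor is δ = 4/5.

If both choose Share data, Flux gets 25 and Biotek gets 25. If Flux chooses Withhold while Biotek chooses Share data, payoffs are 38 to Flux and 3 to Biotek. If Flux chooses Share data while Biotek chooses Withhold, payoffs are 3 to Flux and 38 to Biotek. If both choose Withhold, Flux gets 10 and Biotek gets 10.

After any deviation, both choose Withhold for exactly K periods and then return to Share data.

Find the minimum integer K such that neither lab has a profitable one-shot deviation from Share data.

IC: δ(1−δ^K)/(1−δ) ≥ (38−25)/(25−10) = 13/15.
With δ = 4/5: need 1 − δ^K ≥ 13/15·(1−4/5)/(4/5), i.e. δ^K ≤ 0.7833.
Since (4/5)^1 = 0.8000 and (4/5)^2 = 0.6400, the smallest such K is 2.

2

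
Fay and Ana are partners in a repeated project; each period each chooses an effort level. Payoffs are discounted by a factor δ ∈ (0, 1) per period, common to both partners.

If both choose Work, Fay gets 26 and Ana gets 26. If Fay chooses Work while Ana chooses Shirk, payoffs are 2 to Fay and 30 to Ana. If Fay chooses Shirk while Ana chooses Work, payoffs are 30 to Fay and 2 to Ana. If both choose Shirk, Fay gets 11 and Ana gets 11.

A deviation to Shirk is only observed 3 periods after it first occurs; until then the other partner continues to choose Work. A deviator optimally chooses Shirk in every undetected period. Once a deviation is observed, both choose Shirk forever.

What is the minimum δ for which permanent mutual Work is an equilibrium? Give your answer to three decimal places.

Deviating for the 3 undetected periods gains 30−26 = 4 per period over cooperation, then loses 26−11 = 15 per period forever once punishment starts.
Gain: 4(1 + δ + … + δ^2); loss: 15·δ^3/(1−δ).
No profitable deviation ⇔ 4(1−δ^3) ≤ 15·δ^3, i.e. δ^3 ≥ 4/(4+15) = 4/19.
Hence δ ≥ (4/19)^(1/3) ≈ 0.595.

0.595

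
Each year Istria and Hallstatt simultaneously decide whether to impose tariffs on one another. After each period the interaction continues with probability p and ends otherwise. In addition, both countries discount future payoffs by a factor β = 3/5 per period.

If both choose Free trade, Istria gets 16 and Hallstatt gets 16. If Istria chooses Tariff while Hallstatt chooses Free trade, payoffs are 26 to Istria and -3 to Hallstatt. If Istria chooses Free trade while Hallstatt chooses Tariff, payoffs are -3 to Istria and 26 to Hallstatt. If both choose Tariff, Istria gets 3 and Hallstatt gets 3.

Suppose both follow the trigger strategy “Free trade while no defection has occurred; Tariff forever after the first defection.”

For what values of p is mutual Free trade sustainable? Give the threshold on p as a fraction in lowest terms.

With continuation probability p and discount β, the effective per-period discount factor is βp.
Grim-trigger IC: βp ≥ (26−16)/(26−3) = 10/23.
So p ≥ (10/23)/(3/5) = 50/69.

50/69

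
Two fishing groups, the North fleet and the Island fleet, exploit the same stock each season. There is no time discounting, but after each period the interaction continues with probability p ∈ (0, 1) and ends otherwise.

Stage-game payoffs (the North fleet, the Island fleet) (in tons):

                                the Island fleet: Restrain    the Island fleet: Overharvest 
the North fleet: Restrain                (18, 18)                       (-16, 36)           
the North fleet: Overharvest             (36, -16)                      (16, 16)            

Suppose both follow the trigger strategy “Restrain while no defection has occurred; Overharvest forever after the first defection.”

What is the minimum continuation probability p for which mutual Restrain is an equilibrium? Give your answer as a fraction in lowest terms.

9/10

Expected cooperation value is 18 + p·18 + p²·18 + … = 18/(1−p); deviation gives 36 + p·16/(1−p).
18 ≥ 36(1−p) + 16p ⇒ 20p ≥ 18 ⇒ p ≥ 18/20 = 9/10.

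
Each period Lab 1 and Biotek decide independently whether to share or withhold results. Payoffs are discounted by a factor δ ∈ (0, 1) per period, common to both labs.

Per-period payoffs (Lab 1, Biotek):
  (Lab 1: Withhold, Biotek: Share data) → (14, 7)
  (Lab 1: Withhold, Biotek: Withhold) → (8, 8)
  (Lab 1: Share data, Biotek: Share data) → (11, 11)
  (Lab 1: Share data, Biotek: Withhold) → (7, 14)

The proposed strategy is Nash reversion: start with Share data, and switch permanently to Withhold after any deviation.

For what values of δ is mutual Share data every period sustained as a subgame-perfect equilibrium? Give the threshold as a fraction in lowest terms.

Cooperation forever yields 11 each period: 11/(1−δ).
Deviating yields 14 once, then 8 forever: 14 + 8δ/(1−δ).
No profitable deviation requires 11/(1−δ) ≥ 14 + 8δ/(1−δ).
Multiplying by (1−δ): 11 ≥ 14(1−δ) + 8δ = 14 − 6δ.
So 6δ ≥ 3, i.e. δ ≥ 3/6 = 1/2.

1/2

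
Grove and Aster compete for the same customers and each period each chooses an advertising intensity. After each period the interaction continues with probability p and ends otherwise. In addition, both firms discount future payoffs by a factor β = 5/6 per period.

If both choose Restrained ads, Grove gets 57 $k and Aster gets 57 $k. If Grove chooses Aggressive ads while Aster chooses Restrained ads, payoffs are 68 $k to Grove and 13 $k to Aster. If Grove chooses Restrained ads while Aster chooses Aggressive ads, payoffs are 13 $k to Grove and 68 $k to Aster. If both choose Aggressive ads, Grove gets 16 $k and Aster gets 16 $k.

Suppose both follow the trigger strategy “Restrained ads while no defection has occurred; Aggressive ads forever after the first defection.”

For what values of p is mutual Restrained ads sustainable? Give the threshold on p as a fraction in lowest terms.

33/130

Expected continuation weight on next period's payoff is β·p = 5/6·p, which plays the role of the discount factor.
Cooperation requires 5/6·p ≥ (68−57)/(68−16) = 11/52, hence p ≥ 33/130.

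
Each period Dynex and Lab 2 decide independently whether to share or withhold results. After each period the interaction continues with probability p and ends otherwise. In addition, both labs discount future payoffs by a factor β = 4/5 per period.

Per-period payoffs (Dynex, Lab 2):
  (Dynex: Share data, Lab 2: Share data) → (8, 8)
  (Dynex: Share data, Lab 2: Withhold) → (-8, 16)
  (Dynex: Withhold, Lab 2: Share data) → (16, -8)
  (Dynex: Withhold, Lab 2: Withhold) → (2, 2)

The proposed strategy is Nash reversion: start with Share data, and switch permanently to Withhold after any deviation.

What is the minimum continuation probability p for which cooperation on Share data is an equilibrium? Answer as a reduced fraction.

5/7

Expected continuation weight on next period's payoff is β·p = 4/5·p, which plays the role of the discount factor.
Cooperation requires 4/5·p ≥ (16−8)/(16−2) = 4/7, hence p ≥ 5/7.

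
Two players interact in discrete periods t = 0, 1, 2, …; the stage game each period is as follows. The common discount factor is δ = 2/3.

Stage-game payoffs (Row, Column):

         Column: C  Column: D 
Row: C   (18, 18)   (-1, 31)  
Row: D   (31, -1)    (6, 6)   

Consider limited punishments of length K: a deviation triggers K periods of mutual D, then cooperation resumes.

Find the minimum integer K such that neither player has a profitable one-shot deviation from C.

2

Need Σ_{k=1}^{K} δ^k ≥ (31−18)/(18−6) = 1.0833 at δ = 2/3.
At K = 1 the sum is 0.6667 < 1.0833; at K = 2 it is 1.1111 ≥ 1.0833.
So the minimum punishment length is K = 2.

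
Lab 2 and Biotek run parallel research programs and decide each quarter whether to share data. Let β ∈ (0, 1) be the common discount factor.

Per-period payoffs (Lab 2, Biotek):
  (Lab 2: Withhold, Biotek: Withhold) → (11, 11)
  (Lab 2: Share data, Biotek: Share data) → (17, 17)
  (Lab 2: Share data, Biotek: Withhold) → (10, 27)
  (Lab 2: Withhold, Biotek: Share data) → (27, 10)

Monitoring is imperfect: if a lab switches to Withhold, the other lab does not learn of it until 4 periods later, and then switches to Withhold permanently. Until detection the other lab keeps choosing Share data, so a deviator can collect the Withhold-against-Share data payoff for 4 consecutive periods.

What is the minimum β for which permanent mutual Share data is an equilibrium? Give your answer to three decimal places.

A deviator earns 27 for 4 periods, then 11 forever; cooperating earns 17 forever. Multiplying the IC by (1−β):
17 ≥ 27(1−β^4) + 11β^4, so 16·β^4 ≥ 10 and β^4 ≥ 5/8.
β ≥ (5/8)^(1/4) ≈ 0.889.

0.889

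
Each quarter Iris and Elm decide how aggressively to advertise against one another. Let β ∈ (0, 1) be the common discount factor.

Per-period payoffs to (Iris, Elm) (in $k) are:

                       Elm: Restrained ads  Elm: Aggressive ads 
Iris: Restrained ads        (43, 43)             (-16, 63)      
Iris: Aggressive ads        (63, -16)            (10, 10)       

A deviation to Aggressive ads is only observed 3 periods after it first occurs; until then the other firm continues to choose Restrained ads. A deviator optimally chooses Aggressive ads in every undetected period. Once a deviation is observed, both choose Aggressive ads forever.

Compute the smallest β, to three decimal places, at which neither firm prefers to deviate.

0.723

The best deviation is to choose Aggressive ads for all 3 undetected periods, earning 63 each, then 10 forever once detected.
Deviation value: 63(1−β^3)/(1−β) + 10β^3/(1−β); cooperation value: 43/(1−β).
IC: 43 ≥ 63(1−β^3) + 10β^3 = 63 − 53β^3.
So β^3 ≥ 20/53, giving β ≥ (20/53)^(1/3) ≈ 0.723.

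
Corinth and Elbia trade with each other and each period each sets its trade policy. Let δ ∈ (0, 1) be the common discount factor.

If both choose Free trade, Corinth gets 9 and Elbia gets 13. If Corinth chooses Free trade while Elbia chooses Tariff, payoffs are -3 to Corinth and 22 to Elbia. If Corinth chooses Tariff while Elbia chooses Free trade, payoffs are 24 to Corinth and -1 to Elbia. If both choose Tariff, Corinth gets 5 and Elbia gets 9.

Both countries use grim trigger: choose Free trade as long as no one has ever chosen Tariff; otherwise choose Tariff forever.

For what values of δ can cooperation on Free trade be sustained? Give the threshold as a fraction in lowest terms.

15/19

Corinth: cooperation gives 9 each period; deviation gives 24 once then 5 forever.
  9/(1−δ) ≥ 24 + 5δ/(1−δ) ⇒ δ ≥ 15/19.
Elbia: cooperation gives 13 each period; deviation gives 22 once then 9 forever.
  δ ≥ 9/13.
Both must hold, so the binding constraint is Corinth's: δ ≥ 15/19.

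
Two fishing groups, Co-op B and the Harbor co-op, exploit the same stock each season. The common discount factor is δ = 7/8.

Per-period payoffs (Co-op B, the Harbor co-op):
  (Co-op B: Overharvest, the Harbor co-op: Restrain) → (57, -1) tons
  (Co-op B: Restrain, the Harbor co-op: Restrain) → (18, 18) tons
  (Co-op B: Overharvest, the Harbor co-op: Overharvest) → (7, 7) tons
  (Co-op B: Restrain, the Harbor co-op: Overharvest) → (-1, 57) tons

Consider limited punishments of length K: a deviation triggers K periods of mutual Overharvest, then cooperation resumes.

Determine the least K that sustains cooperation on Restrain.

Need Σ_{k=1}^{K} δ^k ≥ (57−18)/(18−7) = 3.5455 at δ = 7/8.
At K = 5 the sum is 3.4096 < 3.5455; at K = 6 it is 3.8584 ≥ 3.5455.
So the minimum punishment length is K = 6.

6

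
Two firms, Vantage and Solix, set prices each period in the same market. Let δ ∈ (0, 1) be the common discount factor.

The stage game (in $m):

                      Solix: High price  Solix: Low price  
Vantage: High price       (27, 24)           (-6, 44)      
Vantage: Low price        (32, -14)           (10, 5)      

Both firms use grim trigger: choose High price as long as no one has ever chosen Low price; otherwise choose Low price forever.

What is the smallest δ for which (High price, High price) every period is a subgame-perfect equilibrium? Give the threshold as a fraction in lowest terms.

Vantage: cooperation gives 27 each period; deviation gives 32 once then 10 forever.
  27/(1−δ) ≥ 32 + 10δ/(1−δ) ⇒ δ ≥ 5/22.
Solix: cooperation gives 24 each period; deviation gives 44 once then 5 forever.
  δ ≥ 20/39.
Both must hold, so the binding constraint is Solix's: δ ≥ 20/39.

20/39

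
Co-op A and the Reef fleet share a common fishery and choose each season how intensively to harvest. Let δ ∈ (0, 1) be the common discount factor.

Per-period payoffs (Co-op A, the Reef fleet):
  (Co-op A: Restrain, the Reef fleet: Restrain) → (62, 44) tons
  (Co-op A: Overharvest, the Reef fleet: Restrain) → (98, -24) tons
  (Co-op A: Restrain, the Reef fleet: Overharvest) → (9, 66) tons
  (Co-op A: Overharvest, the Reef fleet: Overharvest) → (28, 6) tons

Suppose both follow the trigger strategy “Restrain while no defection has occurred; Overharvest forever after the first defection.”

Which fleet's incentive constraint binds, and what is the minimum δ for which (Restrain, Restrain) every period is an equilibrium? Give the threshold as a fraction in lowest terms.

For Co-op A: deviation gain 98−62 = 36, per-period punishment loss 62−28 = 34. IC gives δ ≥ 36/70 = 18/35.
For the Reef fleet: gain 22, loss 38 per period, so δ ≥ 22/60 = 11/30.
The tighter constraint is Co-op A's, so cooperation needs δ ≥ 18/35.

Co-op A; δ ≥ 18/35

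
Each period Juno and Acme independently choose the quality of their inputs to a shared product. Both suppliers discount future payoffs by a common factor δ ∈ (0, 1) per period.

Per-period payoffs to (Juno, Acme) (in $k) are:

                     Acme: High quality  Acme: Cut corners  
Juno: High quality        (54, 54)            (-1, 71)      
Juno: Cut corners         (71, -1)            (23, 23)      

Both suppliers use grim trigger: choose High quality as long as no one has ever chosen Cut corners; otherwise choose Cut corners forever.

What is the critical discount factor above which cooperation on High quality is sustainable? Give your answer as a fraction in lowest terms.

Under grim trigger the critical discount factor is (T−C)/(T−P) with T = 71, C = 54, P = 23.
δ* = (71−54)/(71−23) = 17/48.

17/48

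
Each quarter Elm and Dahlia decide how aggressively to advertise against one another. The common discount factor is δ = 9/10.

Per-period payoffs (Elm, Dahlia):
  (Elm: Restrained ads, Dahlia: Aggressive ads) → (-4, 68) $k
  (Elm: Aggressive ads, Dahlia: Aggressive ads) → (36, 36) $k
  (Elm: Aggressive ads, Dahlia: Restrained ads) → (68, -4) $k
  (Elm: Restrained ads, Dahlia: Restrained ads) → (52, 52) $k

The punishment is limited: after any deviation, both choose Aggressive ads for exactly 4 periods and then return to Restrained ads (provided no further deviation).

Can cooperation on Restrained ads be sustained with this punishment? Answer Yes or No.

Comparing payoff streams over the 5 periods until play realigns: cooperate → 52(1+δ+…+δ^4); deviate → 68 + 36(δ+…+δ^4).
Cooperation is sustained iff (52−36)(δ+…+δ^4) ≥ 68−52.
δ+…+δ^4 = 9/10·(1−(9/10)^4)/(1−9/10) = 3.0951, and (68−52)/(52−36) = 1.0000.
3.0951 ≥ 1.0000, so cooperation is sustainable.

Yes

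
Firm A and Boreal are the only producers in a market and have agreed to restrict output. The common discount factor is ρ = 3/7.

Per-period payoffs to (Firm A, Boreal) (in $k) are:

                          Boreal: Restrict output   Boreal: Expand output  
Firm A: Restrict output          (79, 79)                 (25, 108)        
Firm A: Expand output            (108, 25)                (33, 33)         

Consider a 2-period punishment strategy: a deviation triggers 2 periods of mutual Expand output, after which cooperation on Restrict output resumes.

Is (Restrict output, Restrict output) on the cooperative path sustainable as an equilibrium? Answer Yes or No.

No

IC: ρ+…+ρ^2 ≥ (108−79)/(79−33) = 29/46.
At ρ = 3/7: partial sum = 0.6122 < 0.6304. Cooperation not sustainable.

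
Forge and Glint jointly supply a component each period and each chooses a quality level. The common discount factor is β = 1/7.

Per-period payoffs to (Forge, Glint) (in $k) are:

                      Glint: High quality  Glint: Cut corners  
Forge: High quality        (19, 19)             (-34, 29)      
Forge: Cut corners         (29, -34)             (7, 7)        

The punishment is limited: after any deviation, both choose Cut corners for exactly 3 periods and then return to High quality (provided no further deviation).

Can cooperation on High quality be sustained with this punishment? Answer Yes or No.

IC: β+…+β^3 ≥ (29−19)/(19−7) = 5/6.
At β = 1/7: partial sum = 0.1662 < 0.8333. Cooperation not sustainable.

No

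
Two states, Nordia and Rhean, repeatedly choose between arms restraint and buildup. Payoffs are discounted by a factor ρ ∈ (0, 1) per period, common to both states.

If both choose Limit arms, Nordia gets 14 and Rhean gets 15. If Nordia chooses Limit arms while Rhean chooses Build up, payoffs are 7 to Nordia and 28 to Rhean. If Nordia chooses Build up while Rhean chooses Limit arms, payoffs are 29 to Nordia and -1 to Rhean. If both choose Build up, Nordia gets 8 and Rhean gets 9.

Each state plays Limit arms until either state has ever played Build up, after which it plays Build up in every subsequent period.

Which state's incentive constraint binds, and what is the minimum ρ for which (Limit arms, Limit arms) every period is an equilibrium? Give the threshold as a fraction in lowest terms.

Nordia; ρ ≥ 5/7

Nordia's threshold: (29−14)/(29−8) = 5/7.
Rhean's threshold: (28−15)/(28−9) = 13/19.
5/7 > 13/19, so Nordia binds and ρ* = 5/7.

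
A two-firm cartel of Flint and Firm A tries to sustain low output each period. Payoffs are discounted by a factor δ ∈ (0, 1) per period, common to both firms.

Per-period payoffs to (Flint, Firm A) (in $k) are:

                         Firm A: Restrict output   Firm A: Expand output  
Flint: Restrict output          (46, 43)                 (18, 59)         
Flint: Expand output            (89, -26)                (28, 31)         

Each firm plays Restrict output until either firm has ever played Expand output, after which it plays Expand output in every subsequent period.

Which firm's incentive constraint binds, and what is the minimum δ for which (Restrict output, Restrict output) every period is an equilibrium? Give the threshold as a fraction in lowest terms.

Flint; δ ≥ 43/61

For Flint: deviation gain 89−46 = 43, per-period punishment loss 46−28 = 18. IC gives δ ≥ 43/61.
For Firm A: gain 16, loss 12 per period, so δ ≥ 16/28 = 4/7.
The tighter constraint is Flint's, so cooperation needs δ ≥ 43/61.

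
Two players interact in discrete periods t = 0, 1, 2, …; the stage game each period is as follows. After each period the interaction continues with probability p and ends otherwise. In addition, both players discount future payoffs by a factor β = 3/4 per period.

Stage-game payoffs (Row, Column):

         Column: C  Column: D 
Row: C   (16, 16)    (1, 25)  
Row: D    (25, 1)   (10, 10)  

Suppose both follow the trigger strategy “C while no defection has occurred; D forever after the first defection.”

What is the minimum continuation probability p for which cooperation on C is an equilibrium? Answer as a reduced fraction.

4/5

With continuation probability p and discount β, the effective per-period discount factor is βp.
Grim-trigger IC: βp ≥ (25−16)/(25−10) = 3/5.
So p ≥ (3/5)/(3/4) = 4/5.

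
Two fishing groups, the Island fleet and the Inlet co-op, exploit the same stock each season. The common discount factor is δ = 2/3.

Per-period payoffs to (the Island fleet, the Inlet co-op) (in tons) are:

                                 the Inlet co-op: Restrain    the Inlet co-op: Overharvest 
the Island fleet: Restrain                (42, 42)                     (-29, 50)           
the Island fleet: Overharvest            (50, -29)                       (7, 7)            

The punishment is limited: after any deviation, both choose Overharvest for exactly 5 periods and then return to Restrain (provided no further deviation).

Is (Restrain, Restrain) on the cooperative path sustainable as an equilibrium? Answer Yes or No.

IC: δ+…+δ^5 ≥ (50−42)/(42−7) = 8/35.
At δ = 2/3: partial sum = 1.7366 ≥ 0.2286. Cooperation sustainable.

Yes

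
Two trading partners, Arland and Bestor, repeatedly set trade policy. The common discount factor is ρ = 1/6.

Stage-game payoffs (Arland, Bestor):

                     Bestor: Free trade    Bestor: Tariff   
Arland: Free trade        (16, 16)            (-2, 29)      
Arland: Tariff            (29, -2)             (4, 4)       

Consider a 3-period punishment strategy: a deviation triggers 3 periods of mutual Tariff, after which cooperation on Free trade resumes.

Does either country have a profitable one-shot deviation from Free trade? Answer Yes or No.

Yes

A one-shot deviation gives 29 now, then 4 for 3 periods, then back to 16.
Gain from deviating: (29−16) today; loss: (16−4) in each of the next 3 periods.
No-deviation condition: (16−4)(ρ+…+ρ^3) ≥ 29−16, i.e. ρ+…+ρ^3 ≥ 13/12.
At ρ = 1/6: ρ+…+ρ^3 = 0.1991 < 1.0833.
So cooperation is not sustainable.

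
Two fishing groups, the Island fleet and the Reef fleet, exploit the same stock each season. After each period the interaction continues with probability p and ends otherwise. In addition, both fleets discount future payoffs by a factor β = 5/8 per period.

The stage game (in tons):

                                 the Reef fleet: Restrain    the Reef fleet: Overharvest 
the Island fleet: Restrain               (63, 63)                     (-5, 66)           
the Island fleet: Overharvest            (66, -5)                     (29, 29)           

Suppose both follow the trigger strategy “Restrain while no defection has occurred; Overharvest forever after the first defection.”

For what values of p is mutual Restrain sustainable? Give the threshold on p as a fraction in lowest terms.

Expected continuation weight on next period's payoff is β·p = 5/8·p, which plays the role of the discount factor.
Cooperation requires 5/8·p ≥ (66−63)/(66−29) = 3/37, hence p ≥ 24/185.

24/185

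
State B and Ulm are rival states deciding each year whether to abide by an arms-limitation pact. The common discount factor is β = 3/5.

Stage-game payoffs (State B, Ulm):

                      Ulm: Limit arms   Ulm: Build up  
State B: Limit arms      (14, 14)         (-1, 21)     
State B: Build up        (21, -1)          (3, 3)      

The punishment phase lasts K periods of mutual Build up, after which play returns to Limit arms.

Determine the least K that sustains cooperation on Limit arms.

Need Σ_{k=1}^{K} β^k ≥ (21−14)/(14−3) = 0.6364 at β = 3/5.
At K = 1 the sum is 0.6000 < 0.6364; at K = 2 it is 0.9600 ≥ 0.6364.
So the minimum punishment length is K = 2.

2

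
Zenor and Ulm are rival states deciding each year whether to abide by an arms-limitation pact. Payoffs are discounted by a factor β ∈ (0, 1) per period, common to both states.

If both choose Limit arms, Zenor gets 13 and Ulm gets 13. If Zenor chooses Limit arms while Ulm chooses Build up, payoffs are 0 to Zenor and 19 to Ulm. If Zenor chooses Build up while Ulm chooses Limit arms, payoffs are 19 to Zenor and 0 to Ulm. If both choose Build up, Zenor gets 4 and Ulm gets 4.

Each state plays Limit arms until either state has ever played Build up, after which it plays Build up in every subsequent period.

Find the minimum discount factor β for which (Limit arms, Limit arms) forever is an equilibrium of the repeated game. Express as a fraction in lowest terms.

2/5

One-period gain from deviating is 19 − 13 = 6. The loss is 13 − 4 = 9 in every subsequent period, with present value 9·β/(1−β).
Deviation is unprofitable when 9·β/(1−β) ≥ 6, i.e. β/(1−β) ≥ 2/3.
Equivalently β ≥ 6/(6+9) = 2/5.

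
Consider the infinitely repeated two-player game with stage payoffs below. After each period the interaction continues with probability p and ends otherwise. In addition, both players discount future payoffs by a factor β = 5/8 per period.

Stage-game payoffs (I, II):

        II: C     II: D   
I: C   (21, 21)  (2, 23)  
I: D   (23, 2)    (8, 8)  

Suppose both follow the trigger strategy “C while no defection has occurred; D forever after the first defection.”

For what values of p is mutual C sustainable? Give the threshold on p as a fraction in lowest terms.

With continuation probability p and discount β, the effective per-period discount factor is βp.
Grim-trigger IC: βp ≥ (23−21)/(23−8) = 2/15.
So p ≥ (2/15)/(5/8) = 16/75.

16/75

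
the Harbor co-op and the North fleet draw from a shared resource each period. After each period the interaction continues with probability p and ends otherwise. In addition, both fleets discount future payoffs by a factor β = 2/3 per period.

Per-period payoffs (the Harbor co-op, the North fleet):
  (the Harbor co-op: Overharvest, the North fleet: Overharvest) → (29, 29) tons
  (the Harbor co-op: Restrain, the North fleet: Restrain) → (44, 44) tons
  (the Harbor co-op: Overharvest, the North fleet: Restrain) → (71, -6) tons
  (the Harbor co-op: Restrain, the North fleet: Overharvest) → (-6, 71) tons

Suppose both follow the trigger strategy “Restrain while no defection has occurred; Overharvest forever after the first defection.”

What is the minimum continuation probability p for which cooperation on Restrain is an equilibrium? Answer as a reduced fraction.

27/28

Expected continuation weight on next period's payoff is β·p = 2/3·p, which plays the role of the discount factor.
Cooperation requires 2/3·p ≥ (71−44)/(71−29) = 9/14, hence p ≥ 27/28.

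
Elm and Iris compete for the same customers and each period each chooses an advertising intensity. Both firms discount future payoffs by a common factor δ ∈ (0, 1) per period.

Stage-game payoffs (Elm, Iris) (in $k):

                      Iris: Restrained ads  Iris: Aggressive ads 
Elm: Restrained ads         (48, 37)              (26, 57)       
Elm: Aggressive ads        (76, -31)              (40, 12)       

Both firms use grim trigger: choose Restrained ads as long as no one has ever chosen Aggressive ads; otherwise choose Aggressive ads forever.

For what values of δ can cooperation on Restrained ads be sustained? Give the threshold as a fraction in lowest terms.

7/9

Elm's threshold: (76−48)/(76−40) = 7/9.
Iris's threshold: (57−37)/(57−12) = 4/9.
7/9 > 4/9, so Elm binds and δ* = 7/9.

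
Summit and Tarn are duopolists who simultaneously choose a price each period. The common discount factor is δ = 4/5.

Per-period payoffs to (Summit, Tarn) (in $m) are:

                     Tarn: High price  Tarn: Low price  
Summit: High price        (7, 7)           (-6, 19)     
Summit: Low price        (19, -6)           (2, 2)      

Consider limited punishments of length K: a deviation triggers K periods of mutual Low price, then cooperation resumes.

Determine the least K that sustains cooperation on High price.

No profitable deviation requires (7−2)(δ+…+δ^K) ≥ 19−7, i.e. δ+…+δ^K ≥ 12/5 ≈ 2.4000.
With δ = 4/5, the partial sums are K=1: 0.8000, K=2: 1.4400, K=3: 1.9520, K=4: 2.3616, K=5: 2.6893.
K = 5 is the first length at which the sum reaches 2.4000.

5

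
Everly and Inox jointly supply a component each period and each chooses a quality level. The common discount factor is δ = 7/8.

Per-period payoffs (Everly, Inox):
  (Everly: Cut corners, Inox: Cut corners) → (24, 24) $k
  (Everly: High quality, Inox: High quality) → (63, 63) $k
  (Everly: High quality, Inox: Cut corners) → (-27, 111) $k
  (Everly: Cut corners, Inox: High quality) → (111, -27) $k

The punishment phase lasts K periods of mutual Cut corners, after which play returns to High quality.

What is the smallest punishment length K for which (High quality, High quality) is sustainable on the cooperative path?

2

No profitable deviation requires (63−24)(δ+…+δ^K) ≥ 111−63, i.e. δ+…+δ^K ≥ 16/13 ≈ 1.2308.
With δ = 7/8, the partial sums are K=1: 0.8750, K=2: 1.6406.
K = 2 is the first length at which the sum reaches 1.2308.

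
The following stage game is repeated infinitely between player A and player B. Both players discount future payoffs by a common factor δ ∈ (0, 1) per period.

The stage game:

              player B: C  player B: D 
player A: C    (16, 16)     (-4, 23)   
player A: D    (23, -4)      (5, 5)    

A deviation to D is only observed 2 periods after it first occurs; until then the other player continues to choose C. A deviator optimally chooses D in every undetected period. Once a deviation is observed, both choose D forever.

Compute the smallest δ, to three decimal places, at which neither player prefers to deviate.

The best deviation is to choose D for all 2 undetected periods, earning 23 each, then 5 forever once detected.
Deviation value: 23(1−δ^2)/(1−δ) + 5δ^2/(1−δ); cooperation value: 16/(1−δ).
IC: 16 ≥ 23(1−δ^2) + 5δ^2 = 23 − 18δ^2.
So δ^2 ≥ 7/18, giving δ ≥ (7/18)^(1/2) ≈ 0.624.

0.624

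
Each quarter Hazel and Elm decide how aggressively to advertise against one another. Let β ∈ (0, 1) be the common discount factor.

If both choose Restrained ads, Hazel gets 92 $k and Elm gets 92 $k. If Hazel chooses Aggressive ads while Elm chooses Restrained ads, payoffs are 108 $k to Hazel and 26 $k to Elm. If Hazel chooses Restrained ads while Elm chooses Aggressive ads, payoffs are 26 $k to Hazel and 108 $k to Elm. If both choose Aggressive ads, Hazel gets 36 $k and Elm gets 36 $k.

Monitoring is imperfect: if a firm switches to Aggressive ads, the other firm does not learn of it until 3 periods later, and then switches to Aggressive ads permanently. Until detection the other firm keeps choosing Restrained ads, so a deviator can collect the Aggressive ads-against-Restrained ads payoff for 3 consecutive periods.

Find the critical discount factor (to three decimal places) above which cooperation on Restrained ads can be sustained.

0.606

The best deviation is to choose Aggressive ads for all 3 undetected periods, earning 108 each, then 36 forever once detected.
Deviation value: 108(1−β^3)/(1−β) + 36β^3/(1−β); cooperation value: 92/(1−β).
IC: 92 ≥ 108(1−β^3) + 36β^3 = 108 − 72β^3.
So β^3 ≥ 16/72 = 2/9, giving β ≥ (2/9)^(1/3) ≈ 0.606.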